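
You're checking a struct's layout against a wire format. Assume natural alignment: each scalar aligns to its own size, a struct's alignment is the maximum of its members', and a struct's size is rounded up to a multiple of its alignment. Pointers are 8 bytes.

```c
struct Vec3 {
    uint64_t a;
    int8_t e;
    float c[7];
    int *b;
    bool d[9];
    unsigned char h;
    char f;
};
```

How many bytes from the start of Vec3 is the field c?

a at 0 (size 8, align 8) → ends 8
e at 8 (size 1, align 1) → ends 9
pad 3 to align 4 for c
c at 12 (size 28, align 4) → ends 40

12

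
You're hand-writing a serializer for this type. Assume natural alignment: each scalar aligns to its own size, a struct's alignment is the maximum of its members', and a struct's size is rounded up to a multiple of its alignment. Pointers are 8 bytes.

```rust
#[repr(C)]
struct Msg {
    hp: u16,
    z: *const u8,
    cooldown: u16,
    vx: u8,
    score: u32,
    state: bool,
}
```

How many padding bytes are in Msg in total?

0..2  hp  (2B, 2-aligned)
2..8  -- padding (6B)
8..16  z  (8B, 8-aligned)
16..18  cooldown  (2B, 2-aligned)
18..19  vx  (1B, 1-aligned)
19..20  -- padding (1B)
20..24  score  (4B, 4-aligned)
24..25  state  (1B, 1-aligned)
25..32  -- tail padding (7B)
sizeof = 32, alignof = 8
data bytes 18, size 32 → padding 14

14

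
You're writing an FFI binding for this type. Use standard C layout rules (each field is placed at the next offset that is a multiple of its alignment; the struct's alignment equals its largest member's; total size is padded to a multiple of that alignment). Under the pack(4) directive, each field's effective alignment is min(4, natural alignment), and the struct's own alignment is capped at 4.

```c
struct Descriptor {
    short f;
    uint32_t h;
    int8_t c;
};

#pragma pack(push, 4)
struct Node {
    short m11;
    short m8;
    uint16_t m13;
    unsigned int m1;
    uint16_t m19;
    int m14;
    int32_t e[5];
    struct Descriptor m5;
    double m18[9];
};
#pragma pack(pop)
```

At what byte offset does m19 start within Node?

12

Descriptor: f at 0 (size 2, align 2) → ends 2; pad 2 to align 4 for h; h at 4 (size 4, align 4) → ends 8; c at 8 (size 1, align 1) → ends 9; tail pad 3 to reach multiple of 4; total 12 bytes, alignment 4
m11 at 0 (size 2, align 2) → ends 2
m8 at 2 (size 2, align 2) → ends 4
m13 at 4 (size 2, align 2) → ends 6
pad 2 to align 4 for m1
m1 at 8 (size 4, align 4) → ends 12
m19 at 12 (size 2, align 2) → ends 14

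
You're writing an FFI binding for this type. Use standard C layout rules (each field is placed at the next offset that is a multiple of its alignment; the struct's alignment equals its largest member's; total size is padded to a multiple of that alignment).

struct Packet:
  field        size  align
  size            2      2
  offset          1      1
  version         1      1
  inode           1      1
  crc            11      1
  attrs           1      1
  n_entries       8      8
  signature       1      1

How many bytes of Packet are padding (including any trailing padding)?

0..2  size  (2B, 2-aligned)
2..3  offset  (1B, 1-aligned)
3..4  version  (1B, 1-aligned)
4..5  inode  (1B, 1-aligned)
5..16  crc  (11B, 1-aligned)
16..17  attrs  (1B, 1-aligned)
17..24  -- padding (7B)
24..32  n_entries  (8B, 8-aligned)
32..33  signature  (1B, 1-aligned)
33..40  -- tail padding (7B)
sizeof = 40, alignof = 8
data bytes 26, size 40 → padding 14

14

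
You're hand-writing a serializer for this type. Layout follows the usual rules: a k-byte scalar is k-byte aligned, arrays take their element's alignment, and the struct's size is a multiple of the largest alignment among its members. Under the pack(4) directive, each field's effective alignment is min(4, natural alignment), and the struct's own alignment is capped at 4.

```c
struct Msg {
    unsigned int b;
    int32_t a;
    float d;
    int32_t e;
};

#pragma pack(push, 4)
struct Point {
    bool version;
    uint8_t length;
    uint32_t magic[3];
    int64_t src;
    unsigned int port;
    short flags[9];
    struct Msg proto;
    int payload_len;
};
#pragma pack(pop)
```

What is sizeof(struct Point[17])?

1156

Msg: @0: b [4B, align 4] → 4; @4: a [4B, align 4] → 8; @8: d [4B, align 4] → 12; @12: e [4B, align 4] → 16; size 16, align 4
@0: version [1B, align 1] → 1
@1: length [1B, align 1] → 2
+2 pad (align 4)
@4: magic [12B, align 4] → 16
@16: src [8B, align 4] → 24
@24: port [4B, align 4] → 28
@28: flags [18B, align 2] → 46
+2 pad (align 4)
@48: proto [16B, align 4] → 64
@64: payload_len [4B, align 4] → 68
size 68, align 4
array of 17: 17 × 68 = 1156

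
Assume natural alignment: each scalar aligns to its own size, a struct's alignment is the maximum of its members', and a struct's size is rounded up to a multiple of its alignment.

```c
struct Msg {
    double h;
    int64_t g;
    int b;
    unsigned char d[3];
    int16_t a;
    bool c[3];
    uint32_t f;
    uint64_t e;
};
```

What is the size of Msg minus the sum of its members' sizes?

@0: h [8B, align 8] → 8
@8: g [8B, align 8] → 16
@16: b [4B, align 4] → 20
@20: d [3B, align 1] → 23
+1 pad (align 2)
@24: a [2B, align 2] → 26
@26: c [3B, align 1] → 29
+3 pad (align 4)
@32: f [4B, align 4] → 36
+4 pad (align 8)
@40: e [8B, align 8] → 48
size 48, align 8
data bytes 40, size 48 → padding 8

8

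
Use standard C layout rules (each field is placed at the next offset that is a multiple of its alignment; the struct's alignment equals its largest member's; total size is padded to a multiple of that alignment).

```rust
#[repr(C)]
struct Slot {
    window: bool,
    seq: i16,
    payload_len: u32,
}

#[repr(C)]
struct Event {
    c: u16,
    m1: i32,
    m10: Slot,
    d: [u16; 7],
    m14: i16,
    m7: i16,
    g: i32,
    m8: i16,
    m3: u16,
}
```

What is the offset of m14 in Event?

30

Slot: 0..1  window  (1B, 1-aligned); 1..2  -- padding (1B); 2..4  seq  (2B, 2-aligned); 4..8  payload_len  (4B, 4-aligned); sizeof = 8, alignof = 4
0..2  c  (2B, 2-aligned)
2..4  -- padding (2B)
4..8  m1  (4B, 4-aligned)
8..16  m10  (8B, 4-aligned)
16..30  d  (14B, 2-aligned)
30..32  m14  (2B, 2-aligned)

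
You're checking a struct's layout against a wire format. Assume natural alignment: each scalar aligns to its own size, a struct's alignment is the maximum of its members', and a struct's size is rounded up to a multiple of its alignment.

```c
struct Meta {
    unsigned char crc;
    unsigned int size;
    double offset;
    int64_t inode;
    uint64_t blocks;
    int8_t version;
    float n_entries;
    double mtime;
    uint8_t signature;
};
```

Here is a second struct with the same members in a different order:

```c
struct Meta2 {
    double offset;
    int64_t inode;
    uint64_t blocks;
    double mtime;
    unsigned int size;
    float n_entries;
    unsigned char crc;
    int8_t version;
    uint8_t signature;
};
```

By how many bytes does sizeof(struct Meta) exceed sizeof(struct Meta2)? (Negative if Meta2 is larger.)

8

@0: crc [1B, align 1] → 1
+3 pad (align 4)
@4: size [4B, align 4] → 8
@8: offset [8B, align 8] → 16
@16: inode [8B, align 8] → 24
@24: blocks [8B, align 8] → 32
@32: version [1B, align 1] → 33
+3 pad (align 4)
@36: n_entries [4B, align 4] → 40
@40: mtime [8B, align 8] → 48
@48: signature [1B, align 1] → 49
+7 tail pad (align 8)
size 56, align 8
— Meta2 —
@0: offset [8B, align 8] → 8
@8: inode [8B, align 8] → 16
@16: blocks [8B, align 8] → 24
@24: mtime [8B, align 8] → 32
@32: size [4B, align 4] → 36
@36: n_entries [4B, align 4] → 40
@40: crc [1B, align 1] → 41
@41: version [1B, align 1] → 42
@42: signature [1B, align 1] → 43
+5 tail pad (align 8)
size 48, align 8
56 − 48 = 8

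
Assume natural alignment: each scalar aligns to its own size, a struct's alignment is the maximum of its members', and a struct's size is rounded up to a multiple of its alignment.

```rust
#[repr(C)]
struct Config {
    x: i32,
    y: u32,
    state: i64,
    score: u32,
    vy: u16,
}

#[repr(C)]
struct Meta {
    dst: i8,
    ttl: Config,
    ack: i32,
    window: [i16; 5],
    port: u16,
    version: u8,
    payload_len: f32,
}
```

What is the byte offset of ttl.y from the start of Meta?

Config: 0..4  x  (4B, 4-aligned); 4..8  y  (4B, 4-aligned); 8..16  state  (8B, 8-aligned); 16..20  score  (4B, 4-aligned); 20..22  vy  (2B, 2-aligned); 22..24  -- tail padding (2B); sizeof = 24, alignof = 8
0..1  dst  (1B, 1-aligned)
1..8  -- padding (7B)
8..32  ttl  (24B, 8-aligned)
within Config: y at 4
8 + 4 = 12

12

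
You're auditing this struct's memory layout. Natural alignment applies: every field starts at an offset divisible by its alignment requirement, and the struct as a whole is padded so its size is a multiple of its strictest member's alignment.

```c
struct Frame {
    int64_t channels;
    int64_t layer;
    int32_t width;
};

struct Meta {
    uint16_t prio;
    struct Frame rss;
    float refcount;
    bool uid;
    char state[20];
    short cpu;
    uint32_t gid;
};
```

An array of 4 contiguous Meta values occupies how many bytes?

256

Frame: 0..8  channels  (8B, 8-aligned); 8..16  layer  (8B, 8-aligned); 16..20  width  (4B, 4-aligned); 20..24  -- tail padding (4B); sizeof = 24, alignof = 8
0..2  prio  (2B, 2-aligned)
2..8  -- padding (6B)
8..32  rss  (24B, 8-aligned)
32..36  refcount  (4B, 4-aligned)
36..37  uid  (1B, 1-aligned)
37..57  state  (20B, 1-aligned)
57..58  -- padding (1B)
58..60  cpu  (2B, 2-aligned)
60..64  gid  (4B, 4-aligned)
sizeof = 64, alignof = 8
array of 4: 4 × 64 = 256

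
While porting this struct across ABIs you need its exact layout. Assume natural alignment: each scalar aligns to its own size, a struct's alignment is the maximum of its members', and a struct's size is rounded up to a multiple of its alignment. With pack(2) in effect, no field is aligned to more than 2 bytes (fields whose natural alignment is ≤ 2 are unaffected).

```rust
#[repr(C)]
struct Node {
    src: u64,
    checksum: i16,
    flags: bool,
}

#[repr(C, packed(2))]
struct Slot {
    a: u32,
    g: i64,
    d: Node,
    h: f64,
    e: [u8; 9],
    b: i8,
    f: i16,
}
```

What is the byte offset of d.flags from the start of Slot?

Node: @0: src [8B, align 8] → 8; @8: checksum [2B, align 2] → 10; @10: flags [1B, align 1] → 11; +5 tail pad (align 8); size 16, align 8
@0: a [4B, align 2] → 4
@4: g [8B, align 2] → 12
@12: d [16B, align 2] → 28
within Node: flags at 10
12 + 10 = 22

22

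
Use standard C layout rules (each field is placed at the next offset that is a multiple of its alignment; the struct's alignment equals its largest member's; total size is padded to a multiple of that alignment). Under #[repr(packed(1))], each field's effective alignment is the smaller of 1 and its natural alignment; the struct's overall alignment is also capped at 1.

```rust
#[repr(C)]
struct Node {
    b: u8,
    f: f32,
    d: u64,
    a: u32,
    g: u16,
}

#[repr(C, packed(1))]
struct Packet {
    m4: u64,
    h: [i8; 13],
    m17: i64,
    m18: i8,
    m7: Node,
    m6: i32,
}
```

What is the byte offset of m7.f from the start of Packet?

Node: @0: b [1B, align 1] → 1; +3 pad (align 4); @4: f [4B, align 4] → 8; @8: d [8B, align 8] → 16; @16: a [4B, align 4] → 20; @20: g [2B, align 2] → 22; +2 tail pad (align 8); size 24, align 8
@0: m4 [8B, align 1] → 8
@8: h [13B, align 1] → 21
@21: m17 [8B, align 1] → 29
@29: m18 [1B, align 1] → 30
@30: m7 [24B, align 1] → 54
within Node: f at 4
30 + 4 = 34

34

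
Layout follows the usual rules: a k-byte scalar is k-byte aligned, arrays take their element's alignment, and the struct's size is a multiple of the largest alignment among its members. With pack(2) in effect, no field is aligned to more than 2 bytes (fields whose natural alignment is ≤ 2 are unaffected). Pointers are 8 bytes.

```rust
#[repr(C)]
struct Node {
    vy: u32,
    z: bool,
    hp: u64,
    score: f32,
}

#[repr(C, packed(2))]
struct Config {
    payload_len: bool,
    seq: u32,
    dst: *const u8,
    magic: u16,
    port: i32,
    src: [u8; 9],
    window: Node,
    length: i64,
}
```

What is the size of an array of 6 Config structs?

Node: vy at 0 (size 4, align 4) → ends 4; z at 4 (size 1, align 1) → ends 5; pad 3 to align 8 for hp; hp at 8 (size 8, align 8) → ends 16; score at 16 (size 4, align 4) → ends 20; tail pad 4 to reach multiple of 8; total 24 bytes, alignment 8
payload_len at 0 (size 1, align 1) → ends 1
pad 1 to align 2 for seq
seq at 2 (size 4, align 2) → ends 6
dst at 6 (size 8, align 2) → ends 14
magic at 14 (size 2, align 2) → ends 16
port at 16 (size 4, align 2) → ends 20
src at 20 (size 9, align 1) → ends 29
pad 1 to align 2 for window
window at 30 (size 24, align 2) → ends 54
length at 54 (size 8, align 2) → ends 62
total 62 bytes, alignment 2
array of 6: 6 × 62 = 372

372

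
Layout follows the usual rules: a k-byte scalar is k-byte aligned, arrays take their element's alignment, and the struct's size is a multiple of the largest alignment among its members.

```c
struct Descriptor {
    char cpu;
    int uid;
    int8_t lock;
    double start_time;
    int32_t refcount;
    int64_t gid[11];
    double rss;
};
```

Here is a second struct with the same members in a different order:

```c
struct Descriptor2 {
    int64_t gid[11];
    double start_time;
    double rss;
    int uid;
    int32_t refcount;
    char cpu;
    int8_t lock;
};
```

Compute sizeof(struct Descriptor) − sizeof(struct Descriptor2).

8

@0: cpu [1B, align 1] → 1
+3 pad (align 4)
@4: uid [4B, align 4] → 8
@8: lock [1B, align 1] → 9
+7 pad (align 8)
@16: start_time [8B, align 8] → 24
@24: refcount [4B, align 4] → 28
+4 pad (align 8)
@32: gid [88B, align 8] → 120
@120: rss [8B, align 8] → 128
size 128, align 8
— Descriptor2 —
@0: gid [88B, align 8] → 88
@88: start_time [8B, align 8] → 96
@96: rss [8B, align 8] → 104
@104: uid [4B, align 4] → 108
@108: refcount [4B, align 4] → 112
@112: cpu [1B, align 1] → 113
@113: lock [1B, align 1] → 114
+6 tail pad (align 8)
size 120, align 8
128 − 120 = 8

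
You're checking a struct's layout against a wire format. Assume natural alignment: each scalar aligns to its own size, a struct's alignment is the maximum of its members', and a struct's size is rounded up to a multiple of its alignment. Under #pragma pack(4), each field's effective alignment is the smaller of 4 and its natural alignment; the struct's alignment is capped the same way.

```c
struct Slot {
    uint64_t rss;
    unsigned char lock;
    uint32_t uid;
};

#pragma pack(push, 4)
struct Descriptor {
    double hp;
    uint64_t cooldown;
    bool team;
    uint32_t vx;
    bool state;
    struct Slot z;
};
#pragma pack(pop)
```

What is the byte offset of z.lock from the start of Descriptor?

36

Slot: 0..8  rss  (8B, 8-aligned); 8..9  lock  (1B, 1-aligned); 9..12  -- padding (3B); 12..16  uid  (4B, 4-aligned); sizeof = 16, alignof = 8
0..8  hp  (8B, 4-aligned)
8..16  cooldown  (8B, 4-aligned)
16..17  team  (1B, 1-aligned)
17..20  -- padding (3B)
20..24  vx  (4B, 4-aligned)
24..25  state  (1B, 1-aligned)
25..28  -- padding (3B)
28..44  z  (16B, 4-aligned)
within Slot: lock at 8
28 + 8 = 36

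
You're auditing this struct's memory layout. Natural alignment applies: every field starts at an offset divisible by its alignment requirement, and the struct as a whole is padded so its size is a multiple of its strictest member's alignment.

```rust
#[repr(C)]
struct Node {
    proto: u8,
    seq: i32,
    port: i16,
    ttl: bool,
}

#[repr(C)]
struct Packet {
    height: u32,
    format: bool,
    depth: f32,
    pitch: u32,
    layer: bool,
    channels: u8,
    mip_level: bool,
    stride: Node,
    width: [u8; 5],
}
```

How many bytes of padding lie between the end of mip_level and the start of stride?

1

Node: proto at 0 (size 1, align 1) → ends 1; pad 3 to align 4 for seq; seq at 4 (size 4, align 4) → ends 8; port at 8 (size 2, align 2) → ends 10; ttl at 10 (size 1, align 1) → ends 11; tail pad 1 to reach multiple of 4; total 12 bytes, alignment 4
height at 0 (size 4, align 4) → ends 4
format at 4 (size 1, align 1) → ends 5
pad 3 to align 4 for depth
depth at 8 (size 4, align 4) → ends 12
pitch at 12 (size 4, align 4) → ends 16
layer at 16 (size 1, align 1) → ends 17
channels at 17 (size 1, align 1) → ends 18
mip_level at 18 (size 1, align 1) → ends 19
pad 1 to align 4 for stride
stride at 20 (size 12, align 4) → ends 32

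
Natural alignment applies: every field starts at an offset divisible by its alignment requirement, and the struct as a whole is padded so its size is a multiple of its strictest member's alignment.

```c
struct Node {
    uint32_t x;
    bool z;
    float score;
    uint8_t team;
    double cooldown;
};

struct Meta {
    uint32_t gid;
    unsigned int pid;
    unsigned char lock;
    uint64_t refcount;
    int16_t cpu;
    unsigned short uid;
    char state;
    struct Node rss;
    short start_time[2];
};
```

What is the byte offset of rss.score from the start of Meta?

40

Node: @0: x [4B, align 4] → 4; @4: z [1B, align 1] → 5; +3 pad (align 4); @8: score [4B, align 4] → 12; @12: team [1B, align 1] → 13; +3 pad (align 8); @16: cooldown [8B, align 8] → 24; size 24, align 8
@0: gid [4B, align 4] → 4
@4: pid [4B, align 4] → 8
@8: lock [1B, align 1] → 9
+7 pad (align 8)
@16: refcount [8B, align 8] → 24
@24: cpu [2B, align 2] → 26
@26: uid [2B, align 2] → 28
@28: state [1B, align 1] → 29
+3 pad (align 8)
@32: rss [24B, align 8] → 56
within Node: score at 8
32 + 8 = 40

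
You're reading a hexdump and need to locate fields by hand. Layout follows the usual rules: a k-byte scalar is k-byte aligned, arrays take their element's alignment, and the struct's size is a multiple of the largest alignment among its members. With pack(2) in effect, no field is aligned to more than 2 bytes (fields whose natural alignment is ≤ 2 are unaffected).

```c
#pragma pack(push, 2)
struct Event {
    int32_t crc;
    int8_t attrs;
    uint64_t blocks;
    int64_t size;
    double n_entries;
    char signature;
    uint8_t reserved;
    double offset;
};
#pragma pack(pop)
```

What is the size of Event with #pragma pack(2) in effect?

0..4  crc  (4B, 2-aligned)
4..5  attrs  (1B, 1-aligned)
5..6  -- padding (1B)
6..14  blocks  (8B, 2-aligned)
14..22  size  (8B, 2-aligned)
22..30  n_entries  (8B, 2-aligned)
30..31  signature  (1B, 1-aligned)
31..32  reserved  (1B, 1-aligned)
32..40  offset  (8B, 2-aligned)
sizeof = 40, alignof = 2

40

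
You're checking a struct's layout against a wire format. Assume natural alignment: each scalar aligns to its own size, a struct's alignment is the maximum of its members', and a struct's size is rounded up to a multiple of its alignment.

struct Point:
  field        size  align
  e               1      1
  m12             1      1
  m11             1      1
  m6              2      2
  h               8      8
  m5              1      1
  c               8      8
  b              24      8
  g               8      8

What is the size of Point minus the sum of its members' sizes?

10

e at 0 (size 1, align 1) → ends 1
m12 at 1 (size 1, align 1) → ends 2
m11 at 2 (size 1, align 1) → ends 3
pad 1 to align 2 for m6
m6 at 4 (size 2, align 2) → ends 6
pad 2 to align 8 for h
h at 8 (size 8, align 8) → ends 16
m5 at 16 (size 1, align 1) → ends 17
pad 7 to align 8 for c
c at 24 (size 8, align 8) → ends 32
b at 32 (size 24, align 8) → ends 56
g at 56 (size 8, align 8) → ends 64
total 64 bytes, alignment 8
data bytes 54, size 64 → padding 10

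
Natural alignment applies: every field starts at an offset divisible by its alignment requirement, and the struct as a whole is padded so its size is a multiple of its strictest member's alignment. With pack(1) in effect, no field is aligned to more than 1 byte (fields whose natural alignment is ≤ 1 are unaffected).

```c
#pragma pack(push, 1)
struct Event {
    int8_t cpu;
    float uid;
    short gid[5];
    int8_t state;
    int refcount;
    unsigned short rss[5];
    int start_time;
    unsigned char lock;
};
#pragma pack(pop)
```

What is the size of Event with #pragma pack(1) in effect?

35

@0: cpu [1B, align 1] → 1
@1: uid [4B, align 1] → 5
@5: gid [10B, align 1] → 15
@15: state [1B, align 1] → 16
@16: refcount [4B, align 1] → 20
@20: rss [10B, align 1] → 30
@30: start_time [4B, align 1] → 34
@34: lock [1B, align 1] → 35
size 35, align 1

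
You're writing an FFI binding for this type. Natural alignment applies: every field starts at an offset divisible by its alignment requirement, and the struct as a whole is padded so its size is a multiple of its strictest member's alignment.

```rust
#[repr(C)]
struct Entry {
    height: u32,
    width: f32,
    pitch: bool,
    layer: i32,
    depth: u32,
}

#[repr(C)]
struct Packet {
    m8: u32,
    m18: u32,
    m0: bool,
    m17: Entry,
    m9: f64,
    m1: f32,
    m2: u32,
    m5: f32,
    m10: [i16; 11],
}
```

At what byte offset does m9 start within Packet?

32

Entry: 0..4  height  (4B, 4-aligned); 4..8  width  (4B, 4-aligned); 8..9  pitch  (1B, 1-aligned); 9..12  -- padding (3B); 12..16  layer  (4B, 4-aligned); 16..20  depth  (4B, 4-aligned); sizeof = 20, alignof = 4
0..4  m8  (4B, 4-aligned)
4..8  m18  (4B, 4-aligned)
8..9  m0  (1B, 1-aligned)
9..12  -- padding (3B)
12..32  m17  (20B, 4-aligned)
32..40  m9  (8B, 8-aligned)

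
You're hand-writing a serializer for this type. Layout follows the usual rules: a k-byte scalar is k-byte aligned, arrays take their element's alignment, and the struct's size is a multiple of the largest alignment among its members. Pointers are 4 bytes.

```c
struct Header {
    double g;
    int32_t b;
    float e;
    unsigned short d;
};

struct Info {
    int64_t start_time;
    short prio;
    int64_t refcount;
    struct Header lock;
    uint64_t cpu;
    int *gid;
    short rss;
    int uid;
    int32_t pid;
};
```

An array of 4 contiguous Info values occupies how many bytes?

288

Header: @0: g [8B, align 8] → 8; @8: b [4B, align 4] → 12; @12: e [4B, align 4] → 16; @16: d [2B, align 2] → 18; +6 tail pad (align 8); size 24, align 8
@0: start_time [8B, align 8] → 8
@8: prio [2B, align 2] → 10
+6 pad (align 8)
@16: refcount [8B, align 8] → 24
@24: lock [24B, align 8] → 48
@48: cpu [8B, align 8] → 56
@56: gid [4B, align 4] → 60
@60: rss [2B, align 2] → 62
+2 pad (align 4)
@64: uid [4B, align 4] → 68
@68: pid [4B, align 4] → 72
size 72, align 8
array of 4: 4 × 72 = 288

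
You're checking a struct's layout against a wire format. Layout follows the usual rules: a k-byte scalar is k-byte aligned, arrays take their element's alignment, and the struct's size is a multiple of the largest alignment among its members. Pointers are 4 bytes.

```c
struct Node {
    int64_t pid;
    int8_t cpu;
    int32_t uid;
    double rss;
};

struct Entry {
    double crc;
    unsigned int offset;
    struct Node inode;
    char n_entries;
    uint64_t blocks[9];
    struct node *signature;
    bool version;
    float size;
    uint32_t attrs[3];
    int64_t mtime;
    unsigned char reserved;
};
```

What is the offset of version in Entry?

124

Node: @0: pid [8B, align 8] → 8; @8: cpu [1B, align 1] → 9; +3 pad (align 4); @12: uid [4B, align 4] → 16; @16: rss [8B, align 8] → 24; size 24, align 8
@0: crc [8B, align 8] → 8
@8: offset [4B, align 4] → 12
+4 pad (align 8)
@16: inode [24B, align 8] → 40
@40: n_entries [1B, align 1] → 41
+7 pad (align 8)
@48: blocks [72B, align 8] → 120
@120: signature [4B, align 4] → 124
@124: version [1B, align 1] → 125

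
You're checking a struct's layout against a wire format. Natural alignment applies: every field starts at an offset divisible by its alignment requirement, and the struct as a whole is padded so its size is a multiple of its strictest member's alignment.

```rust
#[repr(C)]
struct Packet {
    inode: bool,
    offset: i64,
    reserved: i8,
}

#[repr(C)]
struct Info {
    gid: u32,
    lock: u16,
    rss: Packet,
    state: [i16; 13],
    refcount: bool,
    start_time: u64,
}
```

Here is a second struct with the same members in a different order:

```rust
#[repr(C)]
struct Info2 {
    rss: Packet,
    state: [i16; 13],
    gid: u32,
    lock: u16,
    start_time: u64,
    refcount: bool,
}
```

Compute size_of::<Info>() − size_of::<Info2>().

-8

Packet: @0: inode [1B, align 1] → 1; +7 pad (align 8); @8: offset [8B, align 8] → 16; @16: reserved [1B, align 1] → 17; +7 tail pad (align 8); size 24, align 8
@0: gid [4B, align 4] → 4
@4: lock [2B, align 2] → 6
+2 pad (align 8)
@8: rss [24B, align 8] → 32
@32: state [26B, align 2] → 58
@58: refcount [1B, align 1] → 59
+5 pad (align 8)
@64: start_time [8B, align 8] → 72
size 72, align 8
— Info2 —
@0: rss [24B, align 8] → 24
@24: state [26B, align 2] → 50
+2 pad (align 4)
@52: gid [4B, align 4] → 56
@56: lock [2B, align 2] → 58
+6 pad (align 8)
@64: start_time [8B, align 8] → 72
@72: refcount [1B, align 1] → 73
+7 tail pad (align 8)
size 80, align 8
72 − 80 = -8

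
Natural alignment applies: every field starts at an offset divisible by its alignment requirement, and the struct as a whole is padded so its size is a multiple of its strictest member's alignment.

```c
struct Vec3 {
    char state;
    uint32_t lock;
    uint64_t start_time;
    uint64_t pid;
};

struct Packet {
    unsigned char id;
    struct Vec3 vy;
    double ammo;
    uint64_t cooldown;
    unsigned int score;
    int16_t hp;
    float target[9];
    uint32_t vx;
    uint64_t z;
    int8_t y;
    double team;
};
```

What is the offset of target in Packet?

Vec3: 0..1  state  (1B, 1-aligned); 1..4  -- padding (3B); 4..8  lock  (4B, 4-aligned); 8..16  start_time  (8B, 8-aligned); 16..24  pid  (8B, 8-aligned); sizeof = 24, alignof = 8
0..1  id  (1B, 1-aligned)
1..8  -- padding (7B)
8..32  vy  (24B, 8-aligned)
32..40  ammo  (8B, 8-aligned)
40..48  cooldown  (8B, 8-aligned)
48..52  score  (4B, 4-aligned)
52..54  hp  (2B, 2-aligned)
54..56  -- padding (2B)
56..92  target  (36B, 4-aligned)

56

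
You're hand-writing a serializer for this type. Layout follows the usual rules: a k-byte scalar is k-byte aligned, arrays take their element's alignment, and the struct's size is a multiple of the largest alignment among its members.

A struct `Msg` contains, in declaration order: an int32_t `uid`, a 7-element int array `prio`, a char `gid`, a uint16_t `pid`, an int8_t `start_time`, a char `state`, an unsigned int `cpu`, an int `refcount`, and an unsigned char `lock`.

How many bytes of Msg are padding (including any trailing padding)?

6

@0: uid [4B, align 4] → 4
@4: prio [28B, align 4] → 32
@32: gid [1B, align 1] → 33
+1 pad (align 2)
@34: pid [2B, align 2] → 36
@36: start_time [1B, align 1] → 37
@37: state [1B, align 1] → 38
+2 pad (align 4)
@40: cpu [4B, align 4] → 44
@44: refcount [4B, align 4] → 48
@48: lock [1B, align 1] → 49
+3 tail pad (align 4)
size 52, align 4
data bytes 46, size 52 → padding 6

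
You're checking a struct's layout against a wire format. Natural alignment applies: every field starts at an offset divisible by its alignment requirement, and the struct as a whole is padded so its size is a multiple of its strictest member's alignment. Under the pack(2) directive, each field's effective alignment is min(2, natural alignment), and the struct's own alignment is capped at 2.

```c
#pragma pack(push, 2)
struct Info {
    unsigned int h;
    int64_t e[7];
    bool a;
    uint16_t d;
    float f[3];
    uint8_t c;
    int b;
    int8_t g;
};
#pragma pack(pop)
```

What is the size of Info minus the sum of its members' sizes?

h at 0 (size 4, align 2) → ends 4
e at 4 (size 56, align 2) → ends 60
a at 60 (size 1, align 1) → ends 61
pad 1 to align 2 for d
d at 62 (size 2, align 2) → ends 64
f at 64 (size 12, align 2) → ends 76
c at 76 (size 1, align 1) → ends 77
pad 1 to align 2 for b
b at 78 (size 4, align 2) → ends 82
g at 82 (size 1, align 1) → ends 83
tail pad 1 to reach multiple of 2
total 84 bytes, alignment 2
data bytes 81, size 84 → padding 3

3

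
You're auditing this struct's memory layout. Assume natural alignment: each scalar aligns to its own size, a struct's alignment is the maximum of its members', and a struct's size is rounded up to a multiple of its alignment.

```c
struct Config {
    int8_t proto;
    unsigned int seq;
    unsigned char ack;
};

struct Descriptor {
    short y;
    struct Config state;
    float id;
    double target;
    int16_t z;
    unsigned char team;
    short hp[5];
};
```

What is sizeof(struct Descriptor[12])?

576

Config: 0..1  proto  (1B, 1-aligned); 1..4  -- padding (3B); 4..8  seq  (4B, 4-aligned); 8..9  ack  (1B, 1-aligned); 9..12  -- tail padding (3B); sizeof = 12, alignof = 4
0..2  y  (2B, 2-aligned)
2..4  -- padding (2B)
4..16  state  (12B, 4-aligned)
16..20  id  (4B, 4-aligned)
20..24  -- padding (4B)
24..32  target  (8B, 8-aligned)
32..34  z  (2B, 2-aligned)
34..35  team  (1B, 1-aligned)
35..36  -- padding (1B)
36..46  hp  (10B, 2-aligned)
46..48  -- tail padding (2B)
sizeof = 48, alignof = 8
array of 12: 12 × 48 = 576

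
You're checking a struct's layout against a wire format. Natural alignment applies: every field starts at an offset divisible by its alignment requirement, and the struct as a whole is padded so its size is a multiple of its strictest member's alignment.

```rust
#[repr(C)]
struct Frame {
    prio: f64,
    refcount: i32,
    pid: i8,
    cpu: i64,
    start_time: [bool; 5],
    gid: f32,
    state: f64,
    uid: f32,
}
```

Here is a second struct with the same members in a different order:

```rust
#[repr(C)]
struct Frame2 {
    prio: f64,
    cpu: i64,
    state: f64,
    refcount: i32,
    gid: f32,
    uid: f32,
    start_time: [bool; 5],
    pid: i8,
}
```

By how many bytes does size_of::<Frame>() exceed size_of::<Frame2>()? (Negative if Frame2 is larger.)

@0: prio [8B, align 8] → 8
@8: refcount [4B, align 4] → 12
@12: pid [1B, align 1] → 13
+3 pad (align 8)
@16: cpu [8B, align 8] → 24
@24: start_time [5B, align 1] → 29
+3 pad (align 4)
@32: gid [4B, align 4] → 36
+4 pad (align 8)
@40: state [8B, align 8] → 48
@48: uid [4B, align 4] → 52
+4 tail pad (align 8)
size 56, align 8
— Frame2 —
@0: prio [8B, align 8] → 8
@8: cpu [8B, align 8] → 16
@16: state [8B, align 8] → 24
@24: refcount [4B, align 4] → 28
@28: gid [4B, align 4] → 32
@32: uid [4B, align 4] → 36
@36: start_time [5B, align 1] → 41
@41: pid [1B, align 1] → 42
+6 tail pad (align 8)
size 48, align 8
56 − 48 = 8

8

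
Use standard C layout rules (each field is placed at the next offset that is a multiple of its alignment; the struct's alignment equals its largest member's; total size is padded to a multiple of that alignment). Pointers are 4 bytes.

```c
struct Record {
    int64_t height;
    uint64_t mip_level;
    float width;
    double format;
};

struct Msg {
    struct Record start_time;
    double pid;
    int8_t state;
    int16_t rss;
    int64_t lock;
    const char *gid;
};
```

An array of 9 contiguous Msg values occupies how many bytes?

Record: height at 0 (size 8, align 8) → ends 8; mip_level at 8 (size 8, align 8) → ends 16; width at 16 (size 4, align 4) → ends 20; pad 4 to align 8 for format; format at 24 (size 8, align 8) → ends 32; total 32 bytes, alignment 8
start_time at 0 (size 32, align 8) → ends 32
pid at 32 (size 8, align 8) → ends 40
state at 40 (size 1, align 1) → ends 41
pad 1 to align 2 for rss
rss at 42 (size 2, align 2) → ends 44
pad 4 to align 8 for lock
lock at 48 (size 8, align 8) → ends 56
gid at 56 (size 4, align 4) → ends 60
tail pad 4 to reach multiple of 8
total 64 bytes, alignment 8
array of 9: 9 × 64 = 576

576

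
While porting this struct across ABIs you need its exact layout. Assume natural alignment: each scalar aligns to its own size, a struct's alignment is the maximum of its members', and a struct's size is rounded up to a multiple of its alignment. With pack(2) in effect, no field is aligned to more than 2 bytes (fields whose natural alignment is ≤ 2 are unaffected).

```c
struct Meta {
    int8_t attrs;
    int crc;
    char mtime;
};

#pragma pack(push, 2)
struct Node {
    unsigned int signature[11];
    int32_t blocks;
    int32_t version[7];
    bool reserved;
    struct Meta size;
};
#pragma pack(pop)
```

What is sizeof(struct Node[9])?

Meta: @0: attrs [1B, align 1] → 1; +3 pad (align 4); @4: crc [4B, align 4] → 8; @8: mtime [1B, align 1] → 9; +3 tail pad (align 4); size 12, align 4
@0: signature [44B, align 2] → 44
@44: blocks [4B, align 2] → 48
@48: version [28B, align 2] → 76
@76: reserved [1B, align 1] → 77
+1 pad (align 2)
@78: size [12B, align 2] → 90
size 90, align 2
array of 9: 9 × 90 = 810

810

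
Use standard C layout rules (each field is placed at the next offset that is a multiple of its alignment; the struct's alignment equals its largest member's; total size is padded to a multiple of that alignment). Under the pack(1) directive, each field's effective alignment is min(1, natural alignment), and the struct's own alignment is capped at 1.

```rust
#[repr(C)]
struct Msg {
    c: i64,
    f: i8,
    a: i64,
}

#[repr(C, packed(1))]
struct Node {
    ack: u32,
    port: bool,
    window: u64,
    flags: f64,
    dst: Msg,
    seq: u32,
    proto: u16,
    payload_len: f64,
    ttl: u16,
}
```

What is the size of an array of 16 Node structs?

Msg: @0: c [8B, align 8] → 8; @8: f [1B, align 1] → 9; +7 pad (align 8); @16: a [8B, align 8] → 24; size 24, align 8
@0: ack [4B, align 1] → 4
@4: port [1B, align 1] → 5
@5: window [8B, align 1] → 13
@13: flags [8B, align 1] → 21
@21: dst [24B, align 1] → 45
@45: seq [4B, align 1] → 49
@49: proto [2B, align 1] → 51
@51: payload_len [8B, align 1] → 59
@59: ttl [2B, align 1] → 61
size 61, align 1
array of 16: 16 × 61 = 976

976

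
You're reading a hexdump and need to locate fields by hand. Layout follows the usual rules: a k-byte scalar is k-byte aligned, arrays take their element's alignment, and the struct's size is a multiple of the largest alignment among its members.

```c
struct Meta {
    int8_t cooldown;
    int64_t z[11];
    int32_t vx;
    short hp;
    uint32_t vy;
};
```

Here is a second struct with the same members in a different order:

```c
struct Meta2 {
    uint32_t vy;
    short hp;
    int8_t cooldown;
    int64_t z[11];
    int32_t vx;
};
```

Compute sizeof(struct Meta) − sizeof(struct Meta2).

@0: cooldown [1B, align 1] → 1
+7 pad (align 8)
@8: z [88B, align 8] → 96
@96: vx [4B, align 4] → 100
@100: hp [2B, align 2] → 102
+2 pad (align 4)
@104: vy [4B, align 4] → 108
+4 tail pad (align 8)
size 112, align 8
— Meta2 —
@0: vy [4B, align 4] → 4
@4: hp [2B, align 2] → 6
@6: cooldown [1B, align 1] → 7
+1 pad (align 8)
@8: z [88B, align 8] → 96
@96: vx [4B, align 4] → 100
+4 tail pad (align 8)
size 104, align 8
112 − 104 = 8

8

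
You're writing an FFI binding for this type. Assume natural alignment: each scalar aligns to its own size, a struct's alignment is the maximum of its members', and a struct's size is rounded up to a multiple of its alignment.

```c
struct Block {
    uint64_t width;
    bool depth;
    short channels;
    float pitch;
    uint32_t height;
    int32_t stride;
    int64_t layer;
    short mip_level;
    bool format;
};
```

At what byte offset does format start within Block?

0..8  width  (8B, 8-aligned)
8..9  depth  (1B, 1-aligned)
9..10  -- padding (1B)
10..12  channels  (2B, 2-aligned)
12..16  pitch  (4B, 4-aligned)
16..20  height  (4B, 4-aligned)
20..24  stride  (4B, 4-aligned)
24..32  layer  (8B, 8-aligned)
32..34  mip_level  (2B, 2-aligned)
34..35  format  (1B, 1-aligned)

34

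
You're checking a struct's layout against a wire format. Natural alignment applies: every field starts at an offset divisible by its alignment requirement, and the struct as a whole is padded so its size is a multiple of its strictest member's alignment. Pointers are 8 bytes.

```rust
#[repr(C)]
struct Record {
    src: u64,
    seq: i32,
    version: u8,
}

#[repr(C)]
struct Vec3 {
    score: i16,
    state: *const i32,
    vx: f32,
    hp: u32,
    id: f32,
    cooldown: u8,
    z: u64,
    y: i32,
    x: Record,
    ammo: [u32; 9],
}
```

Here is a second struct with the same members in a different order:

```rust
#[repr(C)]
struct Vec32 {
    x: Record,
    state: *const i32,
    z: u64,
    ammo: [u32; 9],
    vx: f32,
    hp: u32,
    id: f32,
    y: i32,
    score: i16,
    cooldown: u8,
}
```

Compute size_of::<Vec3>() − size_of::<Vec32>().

Record: @0: src [8B, align 8] → 8; @8: seq [4B, align 4] → 12; @12: version [1B, align 1] → 13; +3 tail pad (align 8); size 16, align 8
@0: score [2B, align 2] → 2
+6 pad (align 8)
@8: state [8B, align 8] → 16
@16: vx [4B, align 4] → 20
@20: hp [4B, align 4] → 24
@24: id [4B, align 4] → 28
@28: cooldown [1B, align 1] → 29
+3 pad (align 8)
@32: z [8B, align 8] → 40
@40: y [4B, align 4] → 44
+4 pad (align 8)
@48: x [16B, align 8] → 64
@64: ammo [36B, align 4] → 100
+4 tail pad (align 8)
size 104, align 8
— Vec32 —
@0: x [16B, align 8] → 16
@16: state [8B, align 8] → 24
@24: z [8B, align 8] → 32
@32: ammo [36B, align 4] → 68
@68: vx [4B, align 4] → 72
@72: hp [4B, align 4] → 76
@76: id [4B, align 4] → 80
@80: y [4B, align 4] → 84
@84: score [2B, align 2] → 86
@86: cooldown [1B, align 1] → 87
+1 tail pad (align 8)
size 88, align 8
104 − 88 = 16

16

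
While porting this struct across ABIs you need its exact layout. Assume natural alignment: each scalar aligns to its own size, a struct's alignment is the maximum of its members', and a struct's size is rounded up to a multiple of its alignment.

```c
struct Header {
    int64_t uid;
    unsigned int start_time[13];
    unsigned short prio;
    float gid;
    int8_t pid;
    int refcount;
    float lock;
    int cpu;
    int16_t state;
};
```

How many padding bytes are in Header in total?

0..8  uid  (8B, 8-aligned)
8..60  start_time  (52B, 4-aligned)
60..62  prio  (2B, 2-aligned)
62..64  -- padding (2B)
64..68  gid  (4B, 4-aligned)
68..69  pid  (1B, 1-aligned)
69..72  -- padding (3B)
72..76  refcount  (4B, 4-aligned)
76..80  lock  (4B, 4-aligned)
80..84  cpu  (4B, 4-aligned)
84..86  state  (2B, 2-aligned)
86..88  -- tail padding (2B)
sizeof = 88, alignof = 8
data bytes 81, size 88 → padding 7

7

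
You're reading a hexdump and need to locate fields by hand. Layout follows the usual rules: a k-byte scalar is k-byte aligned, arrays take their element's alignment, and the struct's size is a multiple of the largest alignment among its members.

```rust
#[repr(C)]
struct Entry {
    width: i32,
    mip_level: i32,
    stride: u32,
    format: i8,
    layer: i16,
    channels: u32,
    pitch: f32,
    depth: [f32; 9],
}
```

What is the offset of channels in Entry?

0..4  width  (4B, 4-aligned)
4..8  mip_level  (4B, 4-aligned)
8..12  stride  (4B, 4-aligned)
12..13  format  (1B, 1-aligned)
13..14  -- padding (1B)
14..16  layer  (2B, 2-aligned)
16..20  channels  (4B, 4-aligned)

16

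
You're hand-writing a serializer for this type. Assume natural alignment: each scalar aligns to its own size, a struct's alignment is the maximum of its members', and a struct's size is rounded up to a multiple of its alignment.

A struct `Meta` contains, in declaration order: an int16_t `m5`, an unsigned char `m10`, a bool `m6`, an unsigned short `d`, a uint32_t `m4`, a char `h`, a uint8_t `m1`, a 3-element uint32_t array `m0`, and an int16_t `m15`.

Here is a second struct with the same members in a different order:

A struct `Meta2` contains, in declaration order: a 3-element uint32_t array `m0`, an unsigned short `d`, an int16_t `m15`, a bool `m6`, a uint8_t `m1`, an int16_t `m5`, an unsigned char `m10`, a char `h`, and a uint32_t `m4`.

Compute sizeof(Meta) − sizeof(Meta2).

4

@0: m5 [2B, align 2] → 2
@2: m10 [1B, align 1] → 3
@3: m6 [1B, align 1] → 4
@4: d [2B, align 2] → 6
+2 pad (align 4)
@8: m4 [4B, align 4] → 12
@12: h [1B, align 1] → 13
@13: m1 [1B, align 1] → 14
+2 pad (align 4)
@16: m0 [12B, align 4] → 28
@28: m15 [2B, align 2] → 30
+2 tail pad (align 4)
size 32, align 4
— Meta2 —
@0: m0 [12B, align 4] → 12
@12: d [2B, align 2] → 14
@14: m15 [2B, align 2] → 16
@16: m6 [1B, align 1] → 17
@17: m1 [1B, align 1] → 18
@18: m5 [2B, align 2] → 20
@20: m10 [1B, align 1] → 21
@21: h [1B, align 1] → 22
+2 pad (align 4)
@24: m4 [4B, align 4] → 28
size 28, align 4
32 − 28 = 4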